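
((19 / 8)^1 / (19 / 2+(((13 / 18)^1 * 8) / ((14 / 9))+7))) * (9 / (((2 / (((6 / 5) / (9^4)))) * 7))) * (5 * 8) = 38 / 68769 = 0.00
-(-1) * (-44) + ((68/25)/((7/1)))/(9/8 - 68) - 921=-90348669/93625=-965.01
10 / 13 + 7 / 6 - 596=-46337 / 78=-594.06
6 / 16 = 0.38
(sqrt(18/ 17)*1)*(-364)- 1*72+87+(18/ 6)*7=36- 1092*sqrt(34)/ 17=-338.55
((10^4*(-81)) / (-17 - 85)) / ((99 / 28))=420000 / 187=2245.99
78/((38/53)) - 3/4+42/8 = 4305/38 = 113.29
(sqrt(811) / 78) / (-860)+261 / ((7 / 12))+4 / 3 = 9424 / 21 - sqrt(811) / 67080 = 448.76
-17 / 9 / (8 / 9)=-17 / 8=-2.12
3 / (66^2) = 0.00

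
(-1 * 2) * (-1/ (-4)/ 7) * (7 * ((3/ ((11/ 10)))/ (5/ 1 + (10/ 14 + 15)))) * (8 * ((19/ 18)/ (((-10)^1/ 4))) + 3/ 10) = 1939/ 9570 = 0.20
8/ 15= 0.53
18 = 18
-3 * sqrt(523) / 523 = -0.13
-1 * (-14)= 14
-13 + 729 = 716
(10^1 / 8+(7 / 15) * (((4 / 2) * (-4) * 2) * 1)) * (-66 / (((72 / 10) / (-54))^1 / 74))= -455433 / 2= -227716.50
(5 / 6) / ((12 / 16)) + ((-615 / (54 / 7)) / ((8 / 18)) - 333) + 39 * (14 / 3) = -23707 / 72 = -329.26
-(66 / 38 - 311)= 5876 / 19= 309.26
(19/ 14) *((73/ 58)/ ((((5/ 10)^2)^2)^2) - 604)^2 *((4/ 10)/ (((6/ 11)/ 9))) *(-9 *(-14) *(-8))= -3014787828096/ 4205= -716953110.13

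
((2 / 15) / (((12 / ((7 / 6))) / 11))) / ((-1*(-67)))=77 / 36180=0.00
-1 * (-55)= 55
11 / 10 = 1.10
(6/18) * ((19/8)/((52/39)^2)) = 57/128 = 0.45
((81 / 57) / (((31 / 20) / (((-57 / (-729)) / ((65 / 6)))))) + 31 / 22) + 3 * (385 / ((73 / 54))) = 1661666075 / 1941654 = 855.80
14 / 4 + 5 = 17 / 2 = 8.50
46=46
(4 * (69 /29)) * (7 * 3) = 5796 /29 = 199.86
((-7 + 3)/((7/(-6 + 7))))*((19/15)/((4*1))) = -19/105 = -0.18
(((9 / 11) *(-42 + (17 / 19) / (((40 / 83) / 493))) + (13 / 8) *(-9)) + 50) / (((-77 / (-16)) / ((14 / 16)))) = 3134531 / 22990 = 136.34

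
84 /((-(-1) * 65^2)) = 84 /4225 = 0.02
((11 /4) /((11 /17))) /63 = 17 /252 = 0.07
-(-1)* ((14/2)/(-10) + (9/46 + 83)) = 82.50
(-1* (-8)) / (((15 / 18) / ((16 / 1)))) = 768 / 5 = 153.60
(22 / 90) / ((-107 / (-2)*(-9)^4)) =22 / 31591215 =0.00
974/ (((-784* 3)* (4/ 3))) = -487/ 1568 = -0.31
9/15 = 3/5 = 0.60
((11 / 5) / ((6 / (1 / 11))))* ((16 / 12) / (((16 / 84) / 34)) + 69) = 10.23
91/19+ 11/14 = 1483/266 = 5.58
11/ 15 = 0.73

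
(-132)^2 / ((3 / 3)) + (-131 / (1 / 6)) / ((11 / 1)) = 190878 / 11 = 17352.55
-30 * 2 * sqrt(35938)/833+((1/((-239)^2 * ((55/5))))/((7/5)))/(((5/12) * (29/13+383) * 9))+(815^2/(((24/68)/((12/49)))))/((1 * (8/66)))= 439705758936604141/115640550564 - 60 * sqrt(35938)/833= 3802335.58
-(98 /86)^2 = -2401 /1849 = -1.30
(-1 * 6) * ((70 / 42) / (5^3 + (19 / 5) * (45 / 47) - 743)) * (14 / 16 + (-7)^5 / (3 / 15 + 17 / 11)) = -156.72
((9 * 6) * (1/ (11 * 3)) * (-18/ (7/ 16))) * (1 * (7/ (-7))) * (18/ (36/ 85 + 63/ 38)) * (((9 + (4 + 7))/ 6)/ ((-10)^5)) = -15504/ 798875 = -0.02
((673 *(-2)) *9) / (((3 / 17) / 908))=-62330568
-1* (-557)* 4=2228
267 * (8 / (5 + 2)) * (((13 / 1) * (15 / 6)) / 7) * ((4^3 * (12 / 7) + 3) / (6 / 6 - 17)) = -13693095 / 1372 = -9980.39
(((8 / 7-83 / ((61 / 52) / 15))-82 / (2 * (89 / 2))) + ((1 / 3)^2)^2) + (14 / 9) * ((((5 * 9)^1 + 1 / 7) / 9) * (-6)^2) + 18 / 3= -2383141045 / 3078243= -774.19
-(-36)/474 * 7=42/79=0.53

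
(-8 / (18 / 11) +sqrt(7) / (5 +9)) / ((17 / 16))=-704 / 153 +8 * sqrt(7) / 119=-4.42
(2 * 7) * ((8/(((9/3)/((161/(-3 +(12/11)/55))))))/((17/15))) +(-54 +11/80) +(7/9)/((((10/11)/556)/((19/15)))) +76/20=-135406205467/110343600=-1227.13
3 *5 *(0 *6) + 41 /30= 1.37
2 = 2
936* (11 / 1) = 10296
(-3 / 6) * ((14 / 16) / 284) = -7 / 4544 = -0.00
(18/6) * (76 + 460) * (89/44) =35778/11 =3252.55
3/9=1/3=0.33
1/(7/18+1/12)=36/17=2.12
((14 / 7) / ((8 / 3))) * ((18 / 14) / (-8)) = -27 / 224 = -0.12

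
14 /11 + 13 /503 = 7185 /5533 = 1.30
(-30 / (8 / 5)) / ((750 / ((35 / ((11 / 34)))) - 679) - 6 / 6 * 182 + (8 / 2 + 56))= 2975 / 125992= 0.02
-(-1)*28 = 28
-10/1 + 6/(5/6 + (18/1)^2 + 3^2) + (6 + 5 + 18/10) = 2.82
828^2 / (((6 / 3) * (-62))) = -171396 / 31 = -5528.90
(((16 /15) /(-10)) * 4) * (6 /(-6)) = 0.43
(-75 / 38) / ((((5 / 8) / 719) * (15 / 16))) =-2421.89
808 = 808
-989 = -989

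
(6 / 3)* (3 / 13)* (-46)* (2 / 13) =-552 / 169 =-3.27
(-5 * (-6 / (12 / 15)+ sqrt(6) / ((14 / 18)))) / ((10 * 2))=15 / 8- 9 * sqrt(6) / 28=1.09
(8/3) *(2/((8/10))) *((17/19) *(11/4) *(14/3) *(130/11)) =154700/171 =904.68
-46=-46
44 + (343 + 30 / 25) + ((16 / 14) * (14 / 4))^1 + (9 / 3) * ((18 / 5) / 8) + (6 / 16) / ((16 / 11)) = 252037 / 640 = 393.81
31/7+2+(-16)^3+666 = -23965/7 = -3423.57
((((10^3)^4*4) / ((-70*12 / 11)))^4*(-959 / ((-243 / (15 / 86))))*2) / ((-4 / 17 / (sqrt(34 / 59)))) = -33437290744591395552740240000000000000000000.00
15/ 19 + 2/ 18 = 154/ 171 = 0.90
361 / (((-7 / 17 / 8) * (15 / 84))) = -196384 / 5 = -39276.80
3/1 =3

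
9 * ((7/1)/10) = 63/10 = 6.30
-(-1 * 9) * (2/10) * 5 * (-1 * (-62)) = 558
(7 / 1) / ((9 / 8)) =56 / 9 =6.22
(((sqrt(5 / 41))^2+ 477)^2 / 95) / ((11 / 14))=5357405816 / 1756645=3049.79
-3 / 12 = -1 / 4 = -0.25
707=707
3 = 3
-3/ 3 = -1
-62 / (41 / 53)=-3286 / 41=-80.15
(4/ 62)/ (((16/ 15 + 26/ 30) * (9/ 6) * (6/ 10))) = 100/ 2697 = 0.04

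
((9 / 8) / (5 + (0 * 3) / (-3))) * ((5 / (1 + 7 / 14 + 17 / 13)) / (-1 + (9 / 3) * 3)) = 117 / 2336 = 0.05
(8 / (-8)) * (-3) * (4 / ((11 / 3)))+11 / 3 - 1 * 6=31 / 33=0.94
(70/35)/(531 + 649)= 1/590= 0.00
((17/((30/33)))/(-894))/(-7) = 187/62580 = 0.00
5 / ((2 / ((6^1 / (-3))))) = -5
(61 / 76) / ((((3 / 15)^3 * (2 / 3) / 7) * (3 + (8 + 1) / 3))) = 175.58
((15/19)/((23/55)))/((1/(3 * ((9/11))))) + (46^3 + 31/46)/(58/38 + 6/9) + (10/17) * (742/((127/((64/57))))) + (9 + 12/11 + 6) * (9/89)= 30755188039745843/692752392750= 44395.64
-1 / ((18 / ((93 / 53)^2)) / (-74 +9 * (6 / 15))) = 169136 / 14045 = 12.04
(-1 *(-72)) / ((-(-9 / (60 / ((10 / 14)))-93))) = 672 / 869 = 0.77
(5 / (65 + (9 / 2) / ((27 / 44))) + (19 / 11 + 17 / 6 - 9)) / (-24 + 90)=-62591 / 945252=-0.07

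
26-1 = 25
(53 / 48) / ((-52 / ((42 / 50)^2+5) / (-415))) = 7843417 / 156000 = 50.28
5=5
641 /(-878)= -641 /878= -0.73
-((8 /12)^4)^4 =-65536 /43046721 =-0.00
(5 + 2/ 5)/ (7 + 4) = 27/ 55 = 0.49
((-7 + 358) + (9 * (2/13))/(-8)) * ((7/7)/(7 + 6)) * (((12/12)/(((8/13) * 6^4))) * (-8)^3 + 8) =302023/1521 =198.57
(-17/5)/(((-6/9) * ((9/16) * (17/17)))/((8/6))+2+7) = -544/1395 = -0.39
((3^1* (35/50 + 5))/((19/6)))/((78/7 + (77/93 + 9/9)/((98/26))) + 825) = 123039/19062565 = 0.01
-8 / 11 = -0.73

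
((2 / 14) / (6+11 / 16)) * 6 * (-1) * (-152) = 14592 / 749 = 19.48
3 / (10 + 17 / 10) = 10 / 39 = 0.26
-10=-10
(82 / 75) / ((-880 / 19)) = -779 / 33000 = -0.02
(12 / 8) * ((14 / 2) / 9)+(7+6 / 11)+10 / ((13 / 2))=8795 / 858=10.25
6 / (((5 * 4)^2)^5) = 3 / 5120000000000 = 0.00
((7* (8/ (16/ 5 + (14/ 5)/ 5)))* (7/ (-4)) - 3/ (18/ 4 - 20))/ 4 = -37693/ 5828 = -6.47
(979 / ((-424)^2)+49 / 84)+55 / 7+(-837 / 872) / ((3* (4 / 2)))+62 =28923176839 / 411507264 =70.29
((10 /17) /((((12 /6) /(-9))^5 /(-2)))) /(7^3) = 295245 /46648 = 6.33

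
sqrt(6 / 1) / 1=sqrt(6)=2.45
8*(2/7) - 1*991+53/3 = -20392/21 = -971.05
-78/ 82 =-39/ 41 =-0.95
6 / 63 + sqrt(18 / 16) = 1.16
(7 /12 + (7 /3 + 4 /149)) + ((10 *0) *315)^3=5263 /1788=2.94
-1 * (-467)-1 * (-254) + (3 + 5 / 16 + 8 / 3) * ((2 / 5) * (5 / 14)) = 34649 / 48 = 721.85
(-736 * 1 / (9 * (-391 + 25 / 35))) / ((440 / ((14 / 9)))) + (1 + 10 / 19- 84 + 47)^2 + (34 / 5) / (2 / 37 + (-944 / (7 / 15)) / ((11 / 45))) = 958481896639239029 / 761677893936135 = 1258.38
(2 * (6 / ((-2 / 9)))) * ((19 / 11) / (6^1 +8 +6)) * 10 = -513 / 11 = -46.64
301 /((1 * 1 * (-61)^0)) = 301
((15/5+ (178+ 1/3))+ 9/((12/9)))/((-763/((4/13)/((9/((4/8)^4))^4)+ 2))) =-6308046473425/12794965327872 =-0.49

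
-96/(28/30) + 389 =2003/7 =286.14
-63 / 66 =-21 / 22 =-0.95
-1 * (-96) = 96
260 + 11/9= 261.22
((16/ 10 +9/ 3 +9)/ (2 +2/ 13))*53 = 11713/ 35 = 334.66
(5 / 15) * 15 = 5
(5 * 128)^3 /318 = 131072000 /159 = 824352.20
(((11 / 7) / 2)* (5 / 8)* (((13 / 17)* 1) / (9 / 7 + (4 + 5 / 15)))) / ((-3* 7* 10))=-143 / 449344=-0.00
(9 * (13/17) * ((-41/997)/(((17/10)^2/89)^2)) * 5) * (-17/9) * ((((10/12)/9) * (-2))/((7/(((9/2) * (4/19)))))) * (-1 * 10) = 21109465000000/33224904363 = 635.35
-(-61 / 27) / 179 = 61 / 4833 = 0.01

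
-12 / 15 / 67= -4 / 335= -0.01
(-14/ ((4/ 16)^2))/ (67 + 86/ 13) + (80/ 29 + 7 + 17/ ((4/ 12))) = 55234/ 957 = 57.72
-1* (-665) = 665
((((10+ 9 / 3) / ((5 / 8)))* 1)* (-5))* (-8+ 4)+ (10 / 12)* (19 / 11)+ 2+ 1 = 27749 / 66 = 420.44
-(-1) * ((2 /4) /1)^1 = 0.50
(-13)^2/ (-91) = -13/ 7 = -1.86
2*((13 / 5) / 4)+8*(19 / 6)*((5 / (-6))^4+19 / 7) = 2799131 / 34020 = 82.28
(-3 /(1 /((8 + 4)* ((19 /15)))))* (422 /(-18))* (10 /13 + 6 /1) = 7236.76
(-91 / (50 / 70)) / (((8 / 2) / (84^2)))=-1123668 / 5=-224733.60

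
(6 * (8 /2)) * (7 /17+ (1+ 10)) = 4656 /17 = 273.88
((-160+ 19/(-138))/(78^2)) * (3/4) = -22099/1119456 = -0.02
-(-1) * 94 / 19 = 94 / 19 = 4.95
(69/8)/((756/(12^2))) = 1.64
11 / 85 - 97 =-8234 / 85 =-96.87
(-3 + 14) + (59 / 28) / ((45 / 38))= 12.78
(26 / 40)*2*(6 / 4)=39 / 20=1.95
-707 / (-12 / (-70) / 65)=-1608425 / 6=-268070.83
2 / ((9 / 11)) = 22 / 9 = 2.44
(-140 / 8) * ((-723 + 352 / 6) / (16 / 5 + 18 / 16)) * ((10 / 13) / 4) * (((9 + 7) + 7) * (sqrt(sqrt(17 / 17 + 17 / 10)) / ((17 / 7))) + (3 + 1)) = 13951000 / 6747 + 56152775 * 30^(3 / 4) / 114699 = 8343.29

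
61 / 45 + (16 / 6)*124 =14941 / 45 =332.02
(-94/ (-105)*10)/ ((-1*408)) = -47/ 2142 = -0.02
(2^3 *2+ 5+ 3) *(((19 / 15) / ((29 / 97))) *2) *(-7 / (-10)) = 103208 / 725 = 142.36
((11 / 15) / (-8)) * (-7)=77 / 120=0.64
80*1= 80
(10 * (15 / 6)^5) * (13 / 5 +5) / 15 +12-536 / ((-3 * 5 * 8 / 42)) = 83327 / 120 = 694.39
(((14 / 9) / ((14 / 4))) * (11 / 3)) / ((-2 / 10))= -220 / 27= -8.15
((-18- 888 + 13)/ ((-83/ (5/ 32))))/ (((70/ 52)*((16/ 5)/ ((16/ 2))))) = 58045/ 18592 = 3.12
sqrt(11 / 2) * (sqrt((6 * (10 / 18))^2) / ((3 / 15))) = 25 * sqrt(22) / 3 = 39.09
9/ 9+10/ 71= 81/ 71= 1.14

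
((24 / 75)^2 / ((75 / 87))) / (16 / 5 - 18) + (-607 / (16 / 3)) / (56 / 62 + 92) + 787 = 279104406059 / 355200000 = 785.77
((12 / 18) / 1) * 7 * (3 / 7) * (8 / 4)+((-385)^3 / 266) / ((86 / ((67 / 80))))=-109032673 / 52288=-2085.23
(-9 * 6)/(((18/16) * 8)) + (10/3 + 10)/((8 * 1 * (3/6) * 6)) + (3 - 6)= -76/9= -8.44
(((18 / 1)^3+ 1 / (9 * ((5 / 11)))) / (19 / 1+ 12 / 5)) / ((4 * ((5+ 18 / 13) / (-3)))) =-3411863 / 106572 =-32.01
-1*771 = -771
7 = 7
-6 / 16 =-3 / 8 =-0.38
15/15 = 1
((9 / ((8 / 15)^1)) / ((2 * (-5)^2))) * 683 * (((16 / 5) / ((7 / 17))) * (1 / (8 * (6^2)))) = 34833 / 5600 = 6.22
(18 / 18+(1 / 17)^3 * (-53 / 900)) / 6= 4421647 / 26530200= 0.17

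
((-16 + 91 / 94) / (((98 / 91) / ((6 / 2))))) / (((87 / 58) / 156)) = -1432782 / 329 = -4354.96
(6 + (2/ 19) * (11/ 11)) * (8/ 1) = 928/ 19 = 48.84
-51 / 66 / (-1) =17 / 22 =0.77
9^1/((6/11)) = 33/2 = 16.50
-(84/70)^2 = -1.44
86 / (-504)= -43 / 252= -0.17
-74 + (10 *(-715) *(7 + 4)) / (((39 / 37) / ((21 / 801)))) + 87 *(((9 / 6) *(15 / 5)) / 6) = -6295835 / 3204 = -1964.99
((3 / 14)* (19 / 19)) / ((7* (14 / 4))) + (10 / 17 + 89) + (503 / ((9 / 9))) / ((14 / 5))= 3139875 / 11662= 269.24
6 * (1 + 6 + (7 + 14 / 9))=280 / 3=93.33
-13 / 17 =-0.76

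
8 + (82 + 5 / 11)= 90.45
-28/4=-7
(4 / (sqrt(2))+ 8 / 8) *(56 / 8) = 7+ 14 *sqrt(2) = 26.80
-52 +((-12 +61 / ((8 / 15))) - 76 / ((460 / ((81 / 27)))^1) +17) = 61529 / 920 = 66.88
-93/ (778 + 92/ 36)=-837/ 7025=-0.12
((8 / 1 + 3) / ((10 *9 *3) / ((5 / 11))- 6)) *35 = 55 / 84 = 0.65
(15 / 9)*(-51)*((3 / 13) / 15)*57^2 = -55233 / 13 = -4248.69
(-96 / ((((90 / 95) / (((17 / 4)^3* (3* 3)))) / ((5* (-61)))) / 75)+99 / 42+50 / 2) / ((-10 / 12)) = -134524697673 / 70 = -1921781395.33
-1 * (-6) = 6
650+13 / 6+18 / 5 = 19673 / 30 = 655.77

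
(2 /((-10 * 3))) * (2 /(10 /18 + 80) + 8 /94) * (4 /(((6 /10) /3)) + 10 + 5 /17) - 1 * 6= -10812788 /1737825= -6.22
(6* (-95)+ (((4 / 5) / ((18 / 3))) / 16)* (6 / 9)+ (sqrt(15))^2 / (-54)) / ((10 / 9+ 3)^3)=-8314569 / 1013060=-8.21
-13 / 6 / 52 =-1 / 24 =-0.04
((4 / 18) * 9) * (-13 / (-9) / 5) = 26 / 45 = 0.58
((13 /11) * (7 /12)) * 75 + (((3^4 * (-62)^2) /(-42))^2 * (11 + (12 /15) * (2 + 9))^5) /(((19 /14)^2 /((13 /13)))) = 4507367156063483898839 /49637500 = 90805684332681.62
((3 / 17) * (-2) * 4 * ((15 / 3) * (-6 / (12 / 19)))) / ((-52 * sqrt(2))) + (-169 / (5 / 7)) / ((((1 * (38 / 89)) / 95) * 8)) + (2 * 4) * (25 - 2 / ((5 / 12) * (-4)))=-509667 / 80 - 285 * sqrt(2) / 442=-6371.75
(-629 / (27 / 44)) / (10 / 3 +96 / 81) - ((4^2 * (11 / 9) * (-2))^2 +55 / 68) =-590445251 / 335988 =-1757.34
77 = 77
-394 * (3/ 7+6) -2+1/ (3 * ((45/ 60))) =-159668/ 63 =-2534.41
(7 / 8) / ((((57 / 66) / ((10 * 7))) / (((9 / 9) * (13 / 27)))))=35035 / 1026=34.15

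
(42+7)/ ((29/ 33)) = 1617/ 29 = 55.76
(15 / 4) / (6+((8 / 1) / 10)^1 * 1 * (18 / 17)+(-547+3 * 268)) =1275 / 89708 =0.01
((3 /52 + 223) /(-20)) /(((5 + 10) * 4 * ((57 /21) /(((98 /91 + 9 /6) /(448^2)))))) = -111019 /126261657600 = -0.00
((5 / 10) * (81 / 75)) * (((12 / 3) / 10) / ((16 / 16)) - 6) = -378 / 125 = -3.02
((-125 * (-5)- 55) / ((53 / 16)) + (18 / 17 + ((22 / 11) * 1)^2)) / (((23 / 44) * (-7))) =-7022312 / 145061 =-48.41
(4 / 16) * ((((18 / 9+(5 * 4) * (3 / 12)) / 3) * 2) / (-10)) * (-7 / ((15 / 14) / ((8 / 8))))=343 / 450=0.76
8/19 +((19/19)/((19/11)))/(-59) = 461/1121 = 0.41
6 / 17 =0.35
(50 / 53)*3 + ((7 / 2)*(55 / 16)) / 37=198005 / 62752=3.16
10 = 10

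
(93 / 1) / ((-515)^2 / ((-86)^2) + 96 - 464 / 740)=42416060 / 59853883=0.71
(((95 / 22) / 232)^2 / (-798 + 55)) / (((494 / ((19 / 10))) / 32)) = -1805 / 31453103968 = -0.00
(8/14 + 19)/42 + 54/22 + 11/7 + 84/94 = 818597/151998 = 5.39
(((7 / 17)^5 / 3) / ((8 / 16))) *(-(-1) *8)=268912 / 4259571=0.06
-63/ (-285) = 21/ 95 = 0.22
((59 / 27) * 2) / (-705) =-118 / 19035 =-0.01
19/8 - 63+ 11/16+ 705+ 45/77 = 795437/1232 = 645.65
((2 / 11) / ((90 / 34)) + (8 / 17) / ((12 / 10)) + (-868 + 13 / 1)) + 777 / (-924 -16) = -1353205727 / 1582020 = -855.37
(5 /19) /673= 5 /12787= 0.00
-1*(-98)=98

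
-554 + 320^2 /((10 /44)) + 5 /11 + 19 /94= 465306883 /1034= 450006.66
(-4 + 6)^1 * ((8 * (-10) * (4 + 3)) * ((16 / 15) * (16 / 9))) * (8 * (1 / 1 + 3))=-1835008 / 27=-67963.26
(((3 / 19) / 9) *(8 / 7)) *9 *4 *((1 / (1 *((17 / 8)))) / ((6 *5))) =128 / 11305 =0.01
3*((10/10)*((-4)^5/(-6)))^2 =262144/3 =87381.33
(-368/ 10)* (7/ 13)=-1288/ 65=-19.82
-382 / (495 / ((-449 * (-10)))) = -343036 / 99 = -3465.01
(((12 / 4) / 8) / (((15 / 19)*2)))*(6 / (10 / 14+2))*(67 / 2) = 1407 / 80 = 17.59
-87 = -87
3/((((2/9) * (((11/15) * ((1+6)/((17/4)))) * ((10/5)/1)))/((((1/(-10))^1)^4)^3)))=1377/246400000000000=0.00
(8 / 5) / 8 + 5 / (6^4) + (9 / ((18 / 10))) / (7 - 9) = -14879 / 6480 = -2.30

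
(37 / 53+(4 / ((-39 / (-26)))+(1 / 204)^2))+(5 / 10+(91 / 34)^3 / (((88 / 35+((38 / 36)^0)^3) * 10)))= 423764327 / 96083541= 4.41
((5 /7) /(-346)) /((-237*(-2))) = -5 /1148028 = -0.00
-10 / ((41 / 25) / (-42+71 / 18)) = 232.05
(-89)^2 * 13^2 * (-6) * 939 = -7541948466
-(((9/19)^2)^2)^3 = -282429536481/2213314919066161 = -0.00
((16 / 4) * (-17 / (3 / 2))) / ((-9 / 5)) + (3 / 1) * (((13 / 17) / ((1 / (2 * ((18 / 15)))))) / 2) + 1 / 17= 64253 / 2295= 28.00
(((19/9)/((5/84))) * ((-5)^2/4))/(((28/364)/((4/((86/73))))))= 1262170/129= 9784.26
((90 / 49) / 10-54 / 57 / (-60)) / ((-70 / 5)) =-1857 / 130340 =-0.01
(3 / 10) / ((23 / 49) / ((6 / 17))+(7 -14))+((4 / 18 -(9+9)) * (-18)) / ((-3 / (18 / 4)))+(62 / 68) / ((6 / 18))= -135267039 / 283390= -477.32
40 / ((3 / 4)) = 160 / 3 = 53.33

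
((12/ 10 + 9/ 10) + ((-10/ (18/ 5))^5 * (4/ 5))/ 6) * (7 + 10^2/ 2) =-671505847/ 590490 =-1137.20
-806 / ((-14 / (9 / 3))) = 1209 / 7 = 172.71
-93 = -93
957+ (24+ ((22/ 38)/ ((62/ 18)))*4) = 981.67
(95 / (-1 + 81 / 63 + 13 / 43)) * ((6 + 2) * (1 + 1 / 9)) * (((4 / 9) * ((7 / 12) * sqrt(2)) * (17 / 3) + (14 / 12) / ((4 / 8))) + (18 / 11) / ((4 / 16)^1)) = 272224400 * sqrt(2) / 129033 + 670266800 / 52569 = 15733.83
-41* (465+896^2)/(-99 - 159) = 32934521/258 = 127653.18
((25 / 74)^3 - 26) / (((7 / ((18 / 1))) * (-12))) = 31560597 / 5673136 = 5.56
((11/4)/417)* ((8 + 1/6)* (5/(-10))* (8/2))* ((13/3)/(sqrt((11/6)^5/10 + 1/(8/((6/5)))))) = -14014* sqrt(103629)/14404431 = -0.31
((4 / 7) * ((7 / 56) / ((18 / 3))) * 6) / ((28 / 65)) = 65 / 392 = 0.17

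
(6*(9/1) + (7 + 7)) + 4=72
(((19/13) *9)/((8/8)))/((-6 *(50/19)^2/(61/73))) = -1255197/4745000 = -0.26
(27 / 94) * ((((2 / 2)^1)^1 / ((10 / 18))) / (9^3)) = 1 / 1410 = 0.00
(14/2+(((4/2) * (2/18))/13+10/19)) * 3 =16769/741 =22.63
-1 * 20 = -20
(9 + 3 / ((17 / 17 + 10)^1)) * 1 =102 / 11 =9.27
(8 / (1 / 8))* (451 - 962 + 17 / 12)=-32613.33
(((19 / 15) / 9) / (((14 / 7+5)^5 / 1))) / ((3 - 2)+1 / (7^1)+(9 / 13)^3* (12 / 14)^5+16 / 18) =0.00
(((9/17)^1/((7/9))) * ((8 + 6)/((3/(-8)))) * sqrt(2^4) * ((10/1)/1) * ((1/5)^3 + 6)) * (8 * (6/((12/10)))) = -20763648/85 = -244278.21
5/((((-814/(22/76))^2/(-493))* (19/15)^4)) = -124790625/1030492977424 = -0.00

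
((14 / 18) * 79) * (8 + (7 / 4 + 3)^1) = 783.42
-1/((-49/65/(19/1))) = 1235/49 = 25.20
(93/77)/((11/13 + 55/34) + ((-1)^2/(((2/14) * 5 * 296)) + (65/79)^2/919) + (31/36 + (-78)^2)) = 0.00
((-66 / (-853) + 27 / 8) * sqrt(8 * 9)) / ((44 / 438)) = 15478263 * sqrt(2) / 75064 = 291.61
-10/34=-5/17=-0.29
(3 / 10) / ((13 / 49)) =147 / 130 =1.13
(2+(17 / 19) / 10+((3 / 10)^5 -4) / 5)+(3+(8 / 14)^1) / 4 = 145157319 / 66500000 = 2.18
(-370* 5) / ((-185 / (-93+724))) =6310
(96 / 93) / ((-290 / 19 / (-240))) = 14592 / 899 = 16.23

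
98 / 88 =49 / 44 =1.11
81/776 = 0.10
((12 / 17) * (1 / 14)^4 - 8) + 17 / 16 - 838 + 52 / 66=-18192585491 / 21551376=-844.15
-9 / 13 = -0.69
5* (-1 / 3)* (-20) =100 / 3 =33.33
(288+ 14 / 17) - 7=4791 / 17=281.82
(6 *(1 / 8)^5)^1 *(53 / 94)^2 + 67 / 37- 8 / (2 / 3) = -54577610249 / 5356453888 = -10.19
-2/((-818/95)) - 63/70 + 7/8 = 0.21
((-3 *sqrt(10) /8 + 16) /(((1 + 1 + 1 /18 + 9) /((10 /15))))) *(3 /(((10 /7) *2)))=1008 /995 - 189 *sqrt(10) /7960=0.94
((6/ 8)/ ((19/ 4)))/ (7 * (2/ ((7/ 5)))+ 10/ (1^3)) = 3/ 380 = 0.01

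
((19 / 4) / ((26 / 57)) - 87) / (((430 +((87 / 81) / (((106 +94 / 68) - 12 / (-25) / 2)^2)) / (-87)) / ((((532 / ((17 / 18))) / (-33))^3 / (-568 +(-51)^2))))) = 115520397888254131686816 / 265123509489019491035869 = 0.44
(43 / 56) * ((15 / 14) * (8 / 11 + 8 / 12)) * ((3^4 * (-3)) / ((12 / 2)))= -400545 / 8624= -46.45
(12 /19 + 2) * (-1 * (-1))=50 /19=2.63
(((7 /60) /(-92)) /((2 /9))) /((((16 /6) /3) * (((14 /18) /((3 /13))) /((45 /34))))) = -6561 /2602496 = -0.00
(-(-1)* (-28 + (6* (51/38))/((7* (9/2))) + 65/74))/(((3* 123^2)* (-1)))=264415/446698854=0.00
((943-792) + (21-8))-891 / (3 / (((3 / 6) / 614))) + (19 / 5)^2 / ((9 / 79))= 80267707 / 276300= 290.51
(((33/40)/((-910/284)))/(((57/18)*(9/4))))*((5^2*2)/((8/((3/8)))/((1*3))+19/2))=-56232/516971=-0.11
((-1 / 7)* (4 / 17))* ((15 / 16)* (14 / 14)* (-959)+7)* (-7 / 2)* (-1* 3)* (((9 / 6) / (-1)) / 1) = -472.27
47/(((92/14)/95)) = 31255/46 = 679.46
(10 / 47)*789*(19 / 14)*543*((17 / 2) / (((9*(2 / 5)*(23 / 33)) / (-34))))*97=-20917580541825 / 15134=-1382158090.51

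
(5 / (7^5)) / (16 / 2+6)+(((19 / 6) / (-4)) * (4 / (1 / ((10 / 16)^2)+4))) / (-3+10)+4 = 455085599 / 115766616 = 3.93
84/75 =28/25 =1.12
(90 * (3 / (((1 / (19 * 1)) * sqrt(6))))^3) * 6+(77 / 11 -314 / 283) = 1667 / 283+2777895 * sqrt(6) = 6804431.20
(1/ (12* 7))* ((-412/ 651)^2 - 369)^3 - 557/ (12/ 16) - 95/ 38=-3816739649380838005169819/ 6393890839777677684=-596935.38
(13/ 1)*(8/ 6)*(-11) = -572/ 3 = -190.67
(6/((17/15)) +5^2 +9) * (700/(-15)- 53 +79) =-812.08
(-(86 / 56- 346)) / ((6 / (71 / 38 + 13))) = 853.61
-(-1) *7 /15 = 7 /15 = 0.47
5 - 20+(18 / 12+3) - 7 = -35 / 2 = -17.50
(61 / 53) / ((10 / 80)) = 488 / 53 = 9.21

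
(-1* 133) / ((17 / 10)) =-1330 / 17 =-78.24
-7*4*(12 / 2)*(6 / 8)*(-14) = 1764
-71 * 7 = -497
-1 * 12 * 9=-108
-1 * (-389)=389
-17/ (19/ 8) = -136/ 19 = -7.16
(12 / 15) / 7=4 / 35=0.11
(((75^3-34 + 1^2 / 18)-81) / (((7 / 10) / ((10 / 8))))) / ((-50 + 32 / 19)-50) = -7660.45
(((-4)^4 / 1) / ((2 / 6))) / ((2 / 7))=2688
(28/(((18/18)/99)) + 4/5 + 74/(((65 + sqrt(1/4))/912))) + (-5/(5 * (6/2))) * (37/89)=665089853/174885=3803.01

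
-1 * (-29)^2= -841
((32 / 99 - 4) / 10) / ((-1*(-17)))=-182 / 8415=-0.02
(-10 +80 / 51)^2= 184900 / 2601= 71.09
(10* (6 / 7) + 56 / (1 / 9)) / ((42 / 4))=2392 / 49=48.82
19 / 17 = 1.12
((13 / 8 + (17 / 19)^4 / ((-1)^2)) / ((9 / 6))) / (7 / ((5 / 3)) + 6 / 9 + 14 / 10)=11811705 / 49000696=0.24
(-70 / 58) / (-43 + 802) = -35 / 22011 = -0.00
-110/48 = -55/24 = -2.29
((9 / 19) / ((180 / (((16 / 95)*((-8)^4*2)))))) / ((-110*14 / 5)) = -8192 / 694925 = -0.01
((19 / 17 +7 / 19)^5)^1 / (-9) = -2831155200000 / 3515706497843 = -0.81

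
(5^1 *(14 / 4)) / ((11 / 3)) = 105 / 22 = 4.77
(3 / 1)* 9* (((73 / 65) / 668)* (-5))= -1971 / 8684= -0.23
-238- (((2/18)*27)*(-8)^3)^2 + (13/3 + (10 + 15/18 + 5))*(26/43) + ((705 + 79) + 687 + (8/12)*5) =-304188124/129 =-2358047.47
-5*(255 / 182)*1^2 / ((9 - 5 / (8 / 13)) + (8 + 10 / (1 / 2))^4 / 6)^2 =-14688 / 22003564259131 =-0.00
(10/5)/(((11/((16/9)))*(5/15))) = 32/33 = 0.97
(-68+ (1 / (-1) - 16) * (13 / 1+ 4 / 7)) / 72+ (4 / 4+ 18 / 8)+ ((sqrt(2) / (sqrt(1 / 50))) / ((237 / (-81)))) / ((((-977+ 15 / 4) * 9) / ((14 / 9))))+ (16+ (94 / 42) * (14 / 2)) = 1589741803 / 51667896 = 30.77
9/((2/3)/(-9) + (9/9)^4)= 243/25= 9.72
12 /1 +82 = 94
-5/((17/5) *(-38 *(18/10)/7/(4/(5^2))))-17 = -49349/2907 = -16.98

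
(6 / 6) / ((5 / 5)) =1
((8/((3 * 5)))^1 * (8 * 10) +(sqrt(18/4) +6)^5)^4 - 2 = 70842570842489155389 * sqrt(2)/128 +64920927415976250985489/82944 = 1565415162980502667.84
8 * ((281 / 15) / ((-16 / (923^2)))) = -7979734.97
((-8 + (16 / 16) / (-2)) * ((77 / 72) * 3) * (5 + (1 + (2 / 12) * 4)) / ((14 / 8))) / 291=-935 / 2619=-0.36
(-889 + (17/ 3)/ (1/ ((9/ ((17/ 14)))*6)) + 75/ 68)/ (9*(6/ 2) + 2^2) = -43241/ 2108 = -20.51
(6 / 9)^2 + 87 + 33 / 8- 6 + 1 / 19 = 117131 / 1368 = 85.62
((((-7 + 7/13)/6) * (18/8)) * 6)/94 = -189/1222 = -0.15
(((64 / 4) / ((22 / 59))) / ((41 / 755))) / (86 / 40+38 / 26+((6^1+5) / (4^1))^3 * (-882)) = -741228800 / 17203666953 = -0.04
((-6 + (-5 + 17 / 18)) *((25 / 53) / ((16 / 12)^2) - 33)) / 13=1674793 / 66144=25.32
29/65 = 0.45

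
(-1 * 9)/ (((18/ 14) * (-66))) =0.11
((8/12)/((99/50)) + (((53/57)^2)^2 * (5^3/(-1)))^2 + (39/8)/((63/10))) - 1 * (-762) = 325814850460971122501/34320180390496308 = 9493.39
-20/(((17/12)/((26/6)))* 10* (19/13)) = -1352/323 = -4.19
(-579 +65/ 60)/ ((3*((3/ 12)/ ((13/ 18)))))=-90155/ 162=-556.51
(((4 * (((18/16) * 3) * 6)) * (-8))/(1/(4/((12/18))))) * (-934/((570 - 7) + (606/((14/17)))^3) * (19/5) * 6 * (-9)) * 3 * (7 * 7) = -46964743712208/170838313825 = -274.91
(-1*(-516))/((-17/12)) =-6192/17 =-364.24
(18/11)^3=5832/1331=4.38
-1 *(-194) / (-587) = -194 / 587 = -0.33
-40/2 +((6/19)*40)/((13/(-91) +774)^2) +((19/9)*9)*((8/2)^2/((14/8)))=599906549036/3902737237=153.71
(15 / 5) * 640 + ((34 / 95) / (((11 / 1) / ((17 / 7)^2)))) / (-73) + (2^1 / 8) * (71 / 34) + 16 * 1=984455291819 / 508363240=1936.52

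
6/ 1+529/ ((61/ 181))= 96115/ 61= 1575.66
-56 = -56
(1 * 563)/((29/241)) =135683/29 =4678.72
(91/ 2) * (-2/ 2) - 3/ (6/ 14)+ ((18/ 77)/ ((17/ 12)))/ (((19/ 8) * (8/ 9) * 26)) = -33946971/ 646646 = -52.50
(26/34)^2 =169/289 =0.58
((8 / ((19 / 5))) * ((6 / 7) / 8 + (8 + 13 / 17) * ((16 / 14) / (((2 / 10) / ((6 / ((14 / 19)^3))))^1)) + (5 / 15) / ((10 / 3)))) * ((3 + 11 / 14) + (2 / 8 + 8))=206703566563 / 10857322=19038.17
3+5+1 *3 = 11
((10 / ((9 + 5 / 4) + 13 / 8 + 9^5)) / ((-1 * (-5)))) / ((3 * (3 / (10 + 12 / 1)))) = 0.00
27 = 27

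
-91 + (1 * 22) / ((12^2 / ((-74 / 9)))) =-29891 / 324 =-92.26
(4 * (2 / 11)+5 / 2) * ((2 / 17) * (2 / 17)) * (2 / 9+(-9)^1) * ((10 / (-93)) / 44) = 28045 / 29269053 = 0.00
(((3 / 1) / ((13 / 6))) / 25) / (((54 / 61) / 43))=2623 / 975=2.69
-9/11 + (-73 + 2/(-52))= -21123/286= -73.86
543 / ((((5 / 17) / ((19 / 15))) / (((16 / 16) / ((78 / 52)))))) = 1559.01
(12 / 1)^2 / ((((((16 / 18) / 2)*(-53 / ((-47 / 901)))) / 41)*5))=2.61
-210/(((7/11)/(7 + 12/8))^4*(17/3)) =-3236905485/2744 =-1179630.28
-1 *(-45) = 45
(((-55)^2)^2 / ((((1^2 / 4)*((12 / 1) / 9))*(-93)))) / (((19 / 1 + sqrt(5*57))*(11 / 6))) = -2495625 / 62 + 2495625*sqrt(285) / 1178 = -4487.16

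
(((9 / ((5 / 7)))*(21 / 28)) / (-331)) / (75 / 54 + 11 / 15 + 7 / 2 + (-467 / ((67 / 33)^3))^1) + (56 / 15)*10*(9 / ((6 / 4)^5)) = 3222626840918359 / 72831868727904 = 44.25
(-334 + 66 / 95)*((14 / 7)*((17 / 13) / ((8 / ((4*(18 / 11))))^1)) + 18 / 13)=-15958656 / 13585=-1174.73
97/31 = 3.13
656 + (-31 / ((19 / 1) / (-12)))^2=375200 / 361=1039.34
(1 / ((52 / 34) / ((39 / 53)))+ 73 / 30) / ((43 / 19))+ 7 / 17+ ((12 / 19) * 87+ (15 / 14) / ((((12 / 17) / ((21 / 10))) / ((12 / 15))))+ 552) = 611.20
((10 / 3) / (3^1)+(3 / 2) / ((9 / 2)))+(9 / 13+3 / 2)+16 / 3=8.97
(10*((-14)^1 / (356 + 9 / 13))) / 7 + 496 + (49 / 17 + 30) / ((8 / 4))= 80781611 / 157658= 512.39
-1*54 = -54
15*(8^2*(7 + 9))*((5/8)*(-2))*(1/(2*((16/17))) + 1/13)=-151800/13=-11676.92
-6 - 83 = -89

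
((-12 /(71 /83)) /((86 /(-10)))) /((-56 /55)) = -68475 /42742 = -1.60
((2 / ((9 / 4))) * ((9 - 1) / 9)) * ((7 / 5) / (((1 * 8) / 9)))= 56 / 45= 1.24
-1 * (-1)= 1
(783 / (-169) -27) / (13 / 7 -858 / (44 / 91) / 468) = 898128 / 54925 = 16.35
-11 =-11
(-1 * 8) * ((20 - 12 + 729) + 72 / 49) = -289480 / 49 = -5907.76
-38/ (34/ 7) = -133/ 17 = -7.82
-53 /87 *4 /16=-53 /348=-0.15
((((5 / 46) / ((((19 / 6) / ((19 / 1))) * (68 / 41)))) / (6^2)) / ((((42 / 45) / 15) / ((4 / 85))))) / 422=3075 / 157081904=0.00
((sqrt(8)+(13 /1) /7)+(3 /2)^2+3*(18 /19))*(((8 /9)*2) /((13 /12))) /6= 64*sqrt(2) /117+29576 /15561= 2.67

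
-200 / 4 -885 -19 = -954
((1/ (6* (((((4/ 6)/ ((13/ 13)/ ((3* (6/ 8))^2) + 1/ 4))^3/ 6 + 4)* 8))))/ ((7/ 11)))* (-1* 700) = -838371875/ 166489392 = -5.04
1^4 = 1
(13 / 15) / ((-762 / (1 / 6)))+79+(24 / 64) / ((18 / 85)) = 22157003 / 274320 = 80.77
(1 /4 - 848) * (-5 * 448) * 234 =444356640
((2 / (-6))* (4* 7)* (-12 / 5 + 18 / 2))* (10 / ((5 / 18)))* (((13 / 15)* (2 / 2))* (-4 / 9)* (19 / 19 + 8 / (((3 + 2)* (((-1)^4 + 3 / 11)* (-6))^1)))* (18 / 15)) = 1519232 / 1875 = 810.26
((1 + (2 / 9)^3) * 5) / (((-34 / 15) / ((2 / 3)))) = -18425 / 12393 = -1.49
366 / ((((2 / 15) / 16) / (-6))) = -263520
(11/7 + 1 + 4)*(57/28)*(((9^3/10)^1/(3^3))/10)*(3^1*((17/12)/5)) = 601749/196000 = 3.07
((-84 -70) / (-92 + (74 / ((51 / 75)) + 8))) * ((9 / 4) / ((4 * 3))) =-3927 / 3376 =-1.16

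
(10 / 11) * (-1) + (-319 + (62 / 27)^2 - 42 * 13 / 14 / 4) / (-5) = 10230049 / 160380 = 63.79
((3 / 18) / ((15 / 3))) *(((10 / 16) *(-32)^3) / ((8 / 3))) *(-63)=16128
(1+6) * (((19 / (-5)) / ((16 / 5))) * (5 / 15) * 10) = -665 / 24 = -27.71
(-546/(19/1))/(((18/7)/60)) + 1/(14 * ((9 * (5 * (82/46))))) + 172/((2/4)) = -160248883/490770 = -326.53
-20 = -20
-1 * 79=-79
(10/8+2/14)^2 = 1521/784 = 1.94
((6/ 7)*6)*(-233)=-8388/ 7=-1198.29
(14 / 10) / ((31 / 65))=91 / 31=2.94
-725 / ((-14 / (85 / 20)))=12325 / 56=220.09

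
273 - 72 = 201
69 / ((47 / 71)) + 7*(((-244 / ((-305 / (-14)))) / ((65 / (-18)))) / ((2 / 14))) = 3913599 / 15275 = 256.21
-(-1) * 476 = 476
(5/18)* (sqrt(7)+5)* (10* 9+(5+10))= 175* sqrt(7)/6+875/6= 223.00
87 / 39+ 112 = 1485 / 13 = 114.23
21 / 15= 7 / 5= 1.40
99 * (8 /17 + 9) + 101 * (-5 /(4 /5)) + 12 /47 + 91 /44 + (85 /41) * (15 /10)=224693091 /720698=311.77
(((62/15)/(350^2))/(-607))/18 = -31/10038262500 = -0.00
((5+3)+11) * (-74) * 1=-1406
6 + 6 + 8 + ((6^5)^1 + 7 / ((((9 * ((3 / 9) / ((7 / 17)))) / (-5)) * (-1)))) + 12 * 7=402125 / 51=7884.80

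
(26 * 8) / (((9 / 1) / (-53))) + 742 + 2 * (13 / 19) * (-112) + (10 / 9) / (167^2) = -636.15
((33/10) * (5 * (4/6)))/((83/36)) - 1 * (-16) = 1724/83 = 20.77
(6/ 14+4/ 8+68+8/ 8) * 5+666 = 14219/ 14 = 1015.64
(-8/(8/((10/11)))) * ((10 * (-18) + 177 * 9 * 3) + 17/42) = -965875/231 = -4181.28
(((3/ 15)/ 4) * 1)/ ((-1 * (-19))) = 1/ 380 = 0.00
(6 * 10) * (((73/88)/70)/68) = 219/20944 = 0.01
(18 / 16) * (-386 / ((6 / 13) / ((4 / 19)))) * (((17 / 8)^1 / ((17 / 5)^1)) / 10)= -12.38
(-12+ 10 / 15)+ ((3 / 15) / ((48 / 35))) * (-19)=-677 / 48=-14.10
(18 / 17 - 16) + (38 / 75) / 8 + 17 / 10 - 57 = -357907 / 5100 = -70.18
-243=-243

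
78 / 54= 13 / 9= 1.44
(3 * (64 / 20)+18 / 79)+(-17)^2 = 118037 / 395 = 298.83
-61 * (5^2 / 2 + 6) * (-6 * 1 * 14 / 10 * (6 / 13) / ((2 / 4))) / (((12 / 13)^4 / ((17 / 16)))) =590076851 / 46080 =12805.49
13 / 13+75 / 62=137 / 62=2.21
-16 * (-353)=5648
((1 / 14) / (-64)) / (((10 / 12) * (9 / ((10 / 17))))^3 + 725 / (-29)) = -1 / 1834714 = -0.00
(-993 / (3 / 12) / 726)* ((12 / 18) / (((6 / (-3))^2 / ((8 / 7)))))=-2648 / 2541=-1.04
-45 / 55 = -9 / 11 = -0.82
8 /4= 2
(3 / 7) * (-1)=-3 / 7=-0.43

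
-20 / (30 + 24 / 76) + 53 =7537 / 144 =52.34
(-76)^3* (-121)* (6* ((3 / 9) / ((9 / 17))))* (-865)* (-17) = 26556454517120 / 9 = 2950717168568.89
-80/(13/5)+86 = 718/13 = 55.23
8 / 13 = 0.62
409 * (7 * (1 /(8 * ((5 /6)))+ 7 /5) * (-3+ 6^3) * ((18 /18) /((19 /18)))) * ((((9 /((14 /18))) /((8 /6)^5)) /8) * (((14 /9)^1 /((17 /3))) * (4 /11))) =1116285266061 /36382720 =30681.74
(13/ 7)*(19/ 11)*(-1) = -3.21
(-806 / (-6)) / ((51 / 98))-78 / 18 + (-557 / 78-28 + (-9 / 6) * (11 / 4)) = 3413623 / 15912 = 214.53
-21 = -21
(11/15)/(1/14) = 154/15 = 10.27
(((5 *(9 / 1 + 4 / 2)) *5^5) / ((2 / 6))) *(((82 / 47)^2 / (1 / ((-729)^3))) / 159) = -3824295261931.78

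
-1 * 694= -694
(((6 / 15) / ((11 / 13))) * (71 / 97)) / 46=923 / 122705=0.01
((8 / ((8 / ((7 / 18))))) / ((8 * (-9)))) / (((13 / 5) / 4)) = -35 / 4212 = -0.01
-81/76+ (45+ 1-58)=-993/76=-13.07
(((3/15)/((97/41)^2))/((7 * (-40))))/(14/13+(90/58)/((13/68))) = -633737/45656231600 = -0.00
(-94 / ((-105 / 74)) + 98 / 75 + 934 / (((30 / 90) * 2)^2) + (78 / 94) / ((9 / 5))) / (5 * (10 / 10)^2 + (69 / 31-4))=3319032949 / 4935000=672.55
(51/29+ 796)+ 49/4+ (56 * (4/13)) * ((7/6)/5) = 18413339/22620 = 814.03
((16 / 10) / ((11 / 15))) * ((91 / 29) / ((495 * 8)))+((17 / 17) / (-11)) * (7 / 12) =-10801 / 210540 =-0.05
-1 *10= -10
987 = 987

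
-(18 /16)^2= -81 /64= -1.27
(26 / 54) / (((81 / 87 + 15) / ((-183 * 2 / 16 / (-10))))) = 22997 / 332640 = 0.07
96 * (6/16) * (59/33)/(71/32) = 22656/781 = 29.01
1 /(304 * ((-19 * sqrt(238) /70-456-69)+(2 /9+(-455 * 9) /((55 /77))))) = -11088000 /21093407515157+405 * sqrt(238) /17762869486448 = -0.00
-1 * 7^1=-7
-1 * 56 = -56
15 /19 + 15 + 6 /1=414 /19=21.79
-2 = -2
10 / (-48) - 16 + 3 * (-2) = -533 / 24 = -22.21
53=53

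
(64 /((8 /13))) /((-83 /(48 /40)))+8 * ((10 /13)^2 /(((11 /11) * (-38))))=-2169664 /1332565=-1.63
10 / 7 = 1.43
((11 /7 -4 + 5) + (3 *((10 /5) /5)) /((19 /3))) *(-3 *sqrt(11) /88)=-0.31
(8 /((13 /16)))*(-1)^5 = -128 /13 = -9.85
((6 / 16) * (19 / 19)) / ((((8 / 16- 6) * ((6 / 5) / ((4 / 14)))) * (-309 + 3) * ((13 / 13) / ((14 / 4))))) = 5 / 26928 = 0.00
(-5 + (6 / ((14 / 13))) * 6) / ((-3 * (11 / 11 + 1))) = -199 / 42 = -4.74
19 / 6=3.17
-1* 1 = -1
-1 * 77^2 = -5929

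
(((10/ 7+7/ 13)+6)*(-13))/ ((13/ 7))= -725/ 13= -55.77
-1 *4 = -4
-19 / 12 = -1.58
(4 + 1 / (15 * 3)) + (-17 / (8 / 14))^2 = 640141 / 720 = 889.08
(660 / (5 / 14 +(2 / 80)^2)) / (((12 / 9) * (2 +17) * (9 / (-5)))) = -3080000 / 76133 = -40.46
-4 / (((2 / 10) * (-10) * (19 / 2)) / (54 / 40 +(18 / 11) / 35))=2151 / 7315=0.29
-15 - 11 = -26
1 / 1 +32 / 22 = 27 / 11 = 2.45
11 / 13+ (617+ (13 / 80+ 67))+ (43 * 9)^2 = 156472169 / 1040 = 150454.01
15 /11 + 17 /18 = 457 /198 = 2.31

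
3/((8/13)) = 39/8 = 4.88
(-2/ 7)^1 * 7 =-2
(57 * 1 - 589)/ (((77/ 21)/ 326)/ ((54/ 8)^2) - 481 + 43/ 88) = 125481312/ 113336777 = 1.11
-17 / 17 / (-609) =1 / 609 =0.00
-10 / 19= -0.53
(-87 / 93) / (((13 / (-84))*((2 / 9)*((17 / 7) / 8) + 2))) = 613872 / 209963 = 2.92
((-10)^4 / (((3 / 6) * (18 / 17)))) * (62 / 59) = 10540000 / 531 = 19849.34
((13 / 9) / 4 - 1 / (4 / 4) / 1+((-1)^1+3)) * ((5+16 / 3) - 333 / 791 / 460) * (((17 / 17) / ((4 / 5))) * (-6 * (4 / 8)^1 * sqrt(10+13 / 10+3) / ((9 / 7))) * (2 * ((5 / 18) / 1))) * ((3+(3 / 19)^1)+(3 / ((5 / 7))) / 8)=-171875514979 * sqrt(1430) / 20479288320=-317.37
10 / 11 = 0.91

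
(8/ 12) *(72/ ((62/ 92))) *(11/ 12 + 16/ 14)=146.69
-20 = -20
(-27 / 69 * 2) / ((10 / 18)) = -1.41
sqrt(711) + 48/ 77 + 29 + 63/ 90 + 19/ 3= 3 * sqrt(79) + 84677/ 2310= 63.32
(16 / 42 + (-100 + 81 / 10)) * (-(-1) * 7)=-19219 / 30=-640.63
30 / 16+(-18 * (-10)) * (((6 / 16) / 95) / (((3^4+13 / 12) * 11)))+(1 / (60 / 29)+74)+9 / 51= 6428447759 / 83992920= 76.54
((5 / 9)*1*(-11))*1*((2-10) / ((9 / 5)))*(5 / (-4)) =-2750 / 81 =-33.95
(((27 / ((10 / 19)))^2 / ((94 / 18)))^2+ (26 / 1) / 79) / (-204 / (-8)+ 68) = 443182020807839 / 163167785000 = 2716.11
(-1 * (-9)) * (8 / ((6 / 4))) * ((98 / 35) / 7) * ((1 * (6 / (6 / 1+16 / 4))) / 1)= 288 / 25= 11.52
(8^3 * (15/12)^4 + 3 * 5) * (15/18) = 6325/6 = 1054.17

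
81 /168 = 27 /56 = 0.48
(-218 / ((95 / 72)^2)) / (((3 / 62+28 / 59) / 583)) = -2410092672768 / 17264825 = -139595.55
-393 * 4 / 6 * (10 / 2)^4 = -163750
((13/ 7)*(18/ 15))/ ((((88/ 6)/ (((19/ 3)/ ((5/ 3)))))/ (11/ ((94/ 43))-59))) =-11277279/ 361900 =-31.16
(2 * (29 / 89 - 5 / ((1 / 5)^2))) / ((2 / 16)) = -177536 / 89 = -1994.79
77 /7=11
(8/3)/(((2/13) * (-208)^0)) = 52/3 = 17.33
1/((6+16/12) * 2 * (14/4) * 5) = 3/770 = 0.00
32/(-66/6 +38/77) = -3.05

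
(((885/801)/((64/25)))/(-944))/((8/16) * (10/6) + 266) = -125/72954368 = -0.00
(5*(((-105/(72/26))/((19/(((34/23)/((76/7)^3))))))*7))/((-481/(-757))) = -5407232075/42586817664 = -0.13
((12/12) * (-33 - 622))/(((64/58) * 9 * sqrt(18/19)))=-18995 * sqrt(38)/1728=-67.76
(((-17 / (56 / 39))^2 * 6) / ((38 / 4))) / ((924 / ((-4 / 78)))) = -11271 / 2293984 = -0.00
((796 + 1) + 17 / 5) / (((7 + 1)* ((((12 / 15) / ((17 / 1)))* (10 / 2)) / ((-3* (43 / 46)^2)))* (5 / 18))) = -73836117 / 18400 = -4012.83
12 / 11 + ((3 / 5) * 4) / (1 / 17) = 2304 / 55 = 41.89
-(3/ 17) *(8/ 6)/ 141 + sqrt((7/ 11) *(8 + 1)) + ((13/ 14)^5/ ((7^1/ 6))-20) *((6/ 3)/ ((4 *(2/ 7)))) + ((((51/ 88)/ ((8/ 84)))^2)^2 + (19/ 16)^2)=3 *sqrt(77)/ 11 + 51746451571230685547/ 38655287292002304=1341.06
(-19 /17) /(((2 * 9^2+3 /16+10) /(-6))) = 96 /2465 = 0.04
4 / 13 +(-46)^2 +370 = 32322 / 13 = 2486.31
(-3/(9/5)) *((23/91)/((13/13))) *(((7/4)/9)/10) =-0.01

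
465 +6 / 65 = 30231 / 65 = 465.09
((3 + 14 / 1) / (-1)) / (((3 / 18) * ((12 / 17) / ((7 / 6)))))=-2023 / 12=-168.58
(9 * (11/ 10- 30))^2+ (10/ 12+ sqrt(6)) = sqrt(6)+ 20295853/ 300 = 67655.29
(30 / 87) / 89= 0.00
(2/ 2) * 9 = 9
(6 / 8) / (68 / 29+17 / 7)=0.16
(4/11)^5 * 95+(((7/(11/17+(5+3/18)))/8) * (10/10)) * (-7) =-0.45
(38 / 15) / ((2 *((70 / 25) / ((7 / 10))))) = 19 / 60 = 0.32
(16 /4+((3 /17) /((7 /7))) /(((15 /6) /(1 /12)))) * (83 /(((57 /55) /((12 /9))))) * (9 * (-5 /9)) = -2138.81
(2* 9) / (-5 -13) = -1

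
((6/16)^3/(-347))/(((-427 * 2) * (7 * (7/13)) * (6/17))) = 1989/14869055488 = 0.00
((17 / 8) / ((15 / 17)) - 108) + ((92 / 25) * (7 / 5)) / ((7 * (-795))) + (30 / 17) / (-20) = -476092129 / 4505000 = -105.68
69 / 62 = 1.11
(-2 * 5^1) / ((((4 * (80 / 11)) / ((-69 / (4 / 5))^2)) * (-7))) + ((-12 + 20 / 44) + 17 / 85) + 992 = 265316749 / 197120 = 1345.97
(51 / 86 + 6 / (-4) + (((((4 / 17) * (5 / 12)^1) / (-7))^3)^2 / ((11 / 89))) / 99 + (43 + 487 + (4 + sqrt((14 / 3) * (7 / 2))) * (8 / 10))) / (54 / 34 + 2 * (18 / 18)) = 476 * sqrt(3) / 915 + 258003982839937794591898 / 1739228125866809757795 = 149.25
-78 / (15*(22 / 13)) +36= 1811 / 55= 32.93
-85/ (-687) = 85/ 687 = 0.12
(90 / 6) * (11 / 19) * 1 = 165 / 19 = 8.68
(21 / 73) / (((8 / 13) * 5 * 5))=273 / 14600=0.02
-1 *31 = -31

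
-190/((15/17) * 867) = -38/153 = -0.25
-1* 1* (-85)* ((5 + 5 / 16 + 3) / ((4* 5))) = 2261 / 64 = 35.33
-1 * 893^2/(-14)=56960.64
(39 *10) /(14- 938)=-65 /154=-0.42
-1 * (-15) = 15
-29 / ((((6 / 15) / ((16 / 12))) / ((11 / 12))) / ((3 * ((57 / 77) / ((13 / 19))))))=-52345 / 182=-287.61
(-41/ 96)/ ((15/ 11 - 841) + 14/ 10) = 2255/ 4425888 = 0.00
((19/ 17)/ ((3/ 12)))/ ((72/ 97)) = 6.02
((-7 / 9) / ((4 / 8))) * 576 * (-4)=3584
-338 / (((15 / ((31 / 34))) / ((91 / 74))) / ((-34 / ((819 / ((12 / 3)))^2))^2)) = -269824 / 16236801945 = -0.00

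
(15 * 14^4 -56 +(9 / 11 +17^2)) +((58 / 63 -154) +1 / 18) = 266260207 / 462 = 576320.79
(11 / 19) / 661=11 / 12559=0.00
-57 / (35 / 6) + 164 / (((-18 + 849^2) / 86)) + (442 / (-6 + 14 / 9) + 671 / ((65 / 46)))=13705186525 / 37480716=365.66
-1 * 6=-6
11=11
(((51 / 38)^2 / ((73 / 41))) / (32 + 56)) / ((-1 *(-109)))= 106641 / 1011111904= 0.00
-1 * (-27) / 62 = 27 / 62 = 0.44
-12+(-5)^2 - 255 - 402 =-644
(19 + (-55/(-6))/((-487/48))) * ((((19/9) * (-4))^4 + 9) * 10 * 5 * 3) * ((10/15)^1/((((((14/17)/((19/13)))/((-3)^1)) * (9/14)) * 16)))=-2378420641594375/498452292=-4771611.41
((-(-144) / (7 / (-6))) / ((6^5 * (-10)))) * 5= 1 / 126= 0.01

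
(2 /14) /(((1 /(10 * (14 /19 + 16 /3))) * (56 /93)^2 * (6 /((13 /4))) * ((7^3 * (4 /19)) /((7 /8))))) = 10806445 /68841472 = 0.16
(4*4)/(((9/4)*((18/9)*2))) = 16/9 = 1.78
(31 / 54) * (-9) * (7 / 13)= -217 / 78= -2.78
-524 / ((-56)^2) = -131 / 784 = -0.17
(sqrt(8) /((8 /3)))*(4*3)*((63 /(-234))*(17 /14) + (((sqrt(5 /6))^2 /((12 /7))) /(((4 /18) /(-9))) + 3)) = -31851*sqrt(2) /208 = -216.56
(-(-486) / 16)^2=59049 / 64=922.64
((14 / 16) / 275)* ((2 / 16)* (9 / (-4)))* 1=-63 / 70400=-0.00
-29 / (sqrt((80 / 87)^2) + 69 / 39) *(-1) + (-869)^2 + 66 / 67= 153864186506 / 203747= 755172.77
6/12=1/2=0.50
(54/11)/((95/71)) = 3834/1045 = 3.67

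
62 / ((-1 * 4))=-31 / 2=-15.50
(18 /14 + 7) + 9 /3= 79 /7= 11.29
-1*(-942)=942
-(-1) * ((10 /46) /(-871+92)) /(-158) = 5 /2830886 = 0.00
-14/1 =-14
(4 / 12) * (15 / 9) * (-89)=-445 / 9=-49.44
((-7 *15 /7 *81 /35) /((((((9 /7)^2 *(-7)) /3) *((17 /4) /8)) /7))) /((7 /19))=5472 /17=321.88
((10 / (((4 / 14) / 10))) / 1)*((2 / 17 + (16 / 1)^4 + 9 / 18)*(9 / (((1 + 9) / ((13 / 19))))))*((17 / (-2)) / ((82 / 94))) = -428859173925 / 3116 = -137631313.84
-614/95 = -6.46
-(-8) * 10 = 80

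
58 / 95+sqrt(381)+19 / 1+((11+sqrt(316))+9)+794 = 2*sqrt(79)+sqrt(381)+79193 / 95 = 870.91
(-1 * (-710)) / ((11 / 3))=2130 / 11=193.64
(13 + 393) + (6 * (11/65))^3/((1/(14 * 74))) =409343606/274625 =1490.55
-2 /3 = -0.67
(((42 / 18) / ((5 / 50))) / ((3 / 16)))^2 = 1254400 / 81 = 15486.42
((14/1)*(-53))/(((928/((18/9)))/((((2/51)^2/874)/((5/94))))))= -17437/329624730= -0.00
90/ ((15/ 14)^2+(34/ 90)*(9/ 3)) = 264600/ 6707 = 39.45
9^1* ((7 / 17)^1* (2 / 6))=21 / 17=1.24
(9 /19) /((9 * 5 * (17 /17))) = 1 /95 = 0.01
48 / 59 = 0.81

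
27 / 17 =1.59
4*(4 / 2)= 8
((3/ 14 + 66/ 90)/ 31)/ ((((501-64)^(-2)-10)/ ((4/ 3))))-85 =-1585165617887/ 18648113085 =-85.00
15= 15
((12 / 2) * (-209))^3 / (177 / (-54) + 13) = -35494831152 / 175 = -202827606.58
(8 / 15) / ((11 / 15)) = 8 / 11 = 0.73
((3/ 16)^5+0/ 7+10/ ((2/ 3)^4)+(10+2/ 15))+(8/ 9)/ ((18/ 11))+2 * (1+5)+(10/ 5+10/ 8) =76.55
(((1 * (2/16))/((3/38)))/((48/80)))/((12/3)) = 95/144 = 0.66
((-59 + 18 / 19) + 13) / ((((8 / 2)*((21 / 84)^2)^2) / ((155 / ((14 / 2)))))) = -63846.02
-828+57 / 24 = -6605 / 8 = -825.62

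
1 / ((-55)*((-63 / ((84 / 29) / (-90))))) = -2 / 215325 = -0.00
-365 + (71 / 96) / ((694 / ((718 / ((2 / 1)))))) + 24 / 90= -121372523 / 333120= -364.35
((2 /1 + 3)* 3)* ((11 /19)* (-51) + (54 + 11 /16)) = 114735 /304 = 377.42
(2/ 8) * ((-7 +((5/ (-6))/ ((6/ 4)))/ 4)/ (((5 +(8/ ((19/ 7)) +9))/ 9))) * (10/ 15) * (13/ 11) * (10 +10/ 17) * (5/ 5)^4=-952185/ 120428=-7.91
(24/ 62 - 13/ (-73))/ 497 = 1279/ 1124711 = 0.00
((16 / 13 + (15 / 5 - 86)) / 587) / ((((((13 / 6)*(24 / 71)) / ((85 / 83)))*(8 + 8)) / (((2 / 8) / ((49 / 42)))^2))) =-0.00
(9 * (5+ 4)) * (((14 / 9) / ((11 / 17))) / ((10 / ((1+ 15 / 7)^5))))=71682336 / 12005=5971.04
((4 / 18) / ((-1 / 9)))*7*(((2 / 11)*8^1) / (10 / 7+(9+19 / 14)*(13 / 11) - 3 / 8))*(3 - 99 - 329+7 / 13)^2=-381943776256 / 1383941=-275982.70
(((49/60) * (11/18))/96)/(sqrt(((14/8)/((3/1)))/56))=539 * sqrt(6)/25920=0.05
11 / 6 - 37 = -211 / 6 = -35.17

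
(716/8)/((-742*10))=-179/14840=-0.01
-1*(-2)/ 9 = 2/ 9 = 0.22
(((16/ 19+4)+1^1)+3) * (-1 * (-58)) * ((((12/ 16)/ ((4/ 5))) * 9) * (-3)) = -246645/ 19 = -12981.32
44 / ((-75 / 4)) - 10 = -926 / 75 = -12.35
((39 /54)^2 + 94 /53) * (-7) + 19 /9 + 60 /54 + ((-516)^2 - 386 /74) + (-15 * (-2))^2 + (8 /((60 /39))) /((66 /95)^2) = 20538137686075 /76879044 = 267148.71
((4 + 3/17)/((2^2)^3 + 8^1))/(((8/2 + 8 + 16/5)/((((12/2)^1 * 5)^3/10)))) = 26625/2584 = 10.30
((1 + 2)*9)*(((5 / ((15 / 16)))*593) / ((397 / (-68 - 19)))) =-7429104 / 397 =-18713.11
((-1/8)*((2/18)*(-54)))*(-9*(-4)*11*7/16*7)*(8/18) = 1617/4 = 404.25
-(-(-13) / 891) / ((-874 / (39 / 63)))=169 / 16353414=0.00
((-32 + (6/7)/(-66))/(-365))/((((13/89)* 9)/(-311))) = -13645747/657657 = -20.75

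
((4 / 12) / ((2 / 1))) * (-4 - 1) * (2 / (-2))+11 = 71 / 6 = 11.83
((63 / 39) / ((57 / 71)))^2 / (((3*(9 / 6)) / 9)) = 494018 / 61009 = 8.10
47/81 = 0.58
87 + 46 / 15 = 1351 / 15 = 90.07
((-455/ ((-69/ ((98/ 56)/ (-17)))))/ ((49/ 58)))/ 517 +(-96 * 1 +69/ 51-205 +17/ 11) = -361563955/ 1212882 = -298.10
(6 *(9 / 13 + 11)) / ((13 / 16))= 14592 / 169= 86.34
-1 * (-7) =7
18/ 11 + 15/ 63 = 433/ 231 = 1.87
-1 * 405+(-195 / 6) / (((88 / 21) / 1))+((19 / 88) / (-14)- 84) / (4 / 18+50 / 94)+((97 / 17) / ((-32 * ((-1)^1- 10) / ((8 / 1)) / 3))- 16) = -1803147323 / 3340568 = -539.77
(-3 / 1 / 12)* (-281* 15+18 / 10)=10533 / 10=1053.30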